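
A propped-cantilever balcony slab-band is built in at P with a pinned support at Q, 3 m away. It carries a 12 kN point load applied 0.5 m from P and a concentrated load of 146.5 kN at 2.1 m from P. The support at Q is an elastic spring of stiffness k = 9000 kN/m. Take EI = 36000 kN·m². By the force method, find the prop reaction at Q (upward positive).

Release the roller at Q. Primary structure: cantilever fixed at P.
Deflection at Q on the released cantilever, summing each load's contribution:
  point load 12 at a = 0.5: Pa²(3L − a)/(6EI) = 4.25/EI
  point load 146.5 at a = 2.1: Pa²(3L − a)/(6EI) = 743/EI
  δ_0 = 747.2/EI
Flexibility coefficient — unit upward force at Q: δ_{QQ} = L³/(3EI) = 9/EI.
With EI = 36000 kN·m²: δ_0 = 0.020756 m and δ_{QQ} = 0.00025 m/kN.
Compatibility — the spring shortens by R_Q/k under the reaction it provides: δ_0 − R_Q·δ_{QQ} = R_Q/k. With 1/k = 0.000111 m/kN, R_Q = δ_0 / (δ_{QQ} + 1/k) = 0.020756 / (0.00025 + 0.000111) = 57.48 kN.

R_Q = 57.48 kN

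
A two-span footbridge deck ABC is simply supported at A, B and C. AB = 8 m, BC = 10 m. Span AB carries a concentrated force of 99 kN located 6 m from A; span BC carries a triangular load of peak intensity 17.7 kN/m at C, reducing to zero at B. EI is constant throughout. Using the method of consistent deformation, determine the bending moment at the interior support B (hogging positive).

M_B = 115.1 kN·m

Insert a hinge at B; M_B is the redundant, and each span becomes simply supported.
Rotations at B on the released spans (each span's end-slope, ×1/EI):
  span AB: point load 99 at a = 6: Pab(L + a)/(6LEI) = 346.5/EI
  span BC: triangular load, peak 17.7: 7w₀L³/(360EI) = 344.2/EI
  relative rotation θ_0 = (346.5 + 344.2)/EI = 690.7/EI
A unit hogging moment at B produces rotation L₁/(3EI) + L₂/(3EI) = 6/EI.
Slope continuity at B: θ_0 = M_B·6/EI, so M_B = 690.7/6 = 115.1 kN·m (hogging).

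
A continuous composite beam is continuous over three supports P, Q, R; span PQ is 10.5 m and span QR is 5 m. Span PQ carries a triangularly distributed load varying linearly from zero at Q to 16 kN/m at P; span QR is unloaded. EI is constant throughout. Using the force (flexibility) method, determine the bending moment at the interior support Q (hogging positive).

M_Q = 69.71 kN·m

Release continuity at Q by inserting a hinge; the redundant is the internal moment M_Q. The primary structure is two simply-supported spans PQ and QR.
Rotations at Q on the released spans (each span's end-slope, ×1/EI):
  span PQ: triangular load, peak 16: 7w₀L³/(360EI) = 360.1/EI
  relative rotation θ_0 = (360.1 + 0)/EI = 360.1/EI
A unit hogging moment at Q produces rotation L₁/(3EI) + L₂/(3EI) = 5.167/EI.
Compatibility: M_Q·(L₁+L₂)/(3EI) = θ_0, giving M_Q = 69.71 kN·m (hogging).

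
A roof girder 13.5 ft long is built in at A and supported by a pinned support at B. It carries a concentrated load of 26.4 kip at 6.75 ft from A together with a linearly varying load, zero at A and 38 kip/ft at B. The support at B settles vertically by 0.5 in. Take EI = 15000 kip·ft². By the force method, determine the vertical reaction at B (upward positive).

Choose R_B as the redundant. The primary structure is the cantilever fixed at A.
Primary-structure tip deflection at B by superposition:
  point load 26.4 at a = 6.75: Pa²(3L − a)/(6EI) = 6766/EI
  triangular load, peak 38 at the free end: 11w₀L⁴/(120EI) = 115699/EI
  δ_0 = 122465/EI
Flexibility coefficient — unit upward force at B: δ_{BB} = L³/(3EI) = 820.1/EI.
With EI = 15000 kip·ft²: δ_0 = 8.1643 ft and δ_{BB} = 0.054675 ft/kip.
Compatibility — the beam at B must follow the support down by 0.04167 ft: δ_0 − R_B·δ_{BB} = 0.04167, so R_B = (8.1643 − 0.04167)/0.054675 = 148.6 kip.

R_B = 148.6 kip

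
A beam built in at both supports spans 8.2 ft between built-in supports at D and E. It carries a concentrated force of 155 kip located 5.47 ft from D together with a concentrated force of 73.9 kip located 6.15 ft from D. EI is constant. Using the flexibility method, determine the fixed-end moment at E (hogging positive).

M_E = 273.5 kip·ft

Take the two fixed-end moments M_D, M_E as redundants; the released structure is the simple span DE.
On the primary (simply-supported) span, the end slopes from the loading are:
  at D: point load 155 at a = 5.47: Pab(L + b)/(6LEI) = 514.2/EI
  at E: point load 155 at a = 5.47: Pab(L + a)/(6LEI) = 643.1/EI
  at D: point load 73.9 at a = 6.15: Pab(L + b)/(6LEI) = 194.1/EI
  at E: point load 73.9 at a = 6.15: Pab(L + a)/(6LEI) = 271.7/EI
  θ_D0 = 708.3/EI,  θ_E0 = 914.9/EI
Flexibility coefficients: a unit moment at one end gives L/(3EI) there and L/(6EI) at the far end, so f₁₁ = f₂₂ = 2.733/EI and f₁₂ = f₂₁ = 1.367/EI.
Compatibility — zero rotation at each built-in end:
  2.733 M_D + 1.367 M_E = 708.3
  1.367 M_D + 2.733 M_E = 914.9
Solving the pair gives M_D = 122.4 kip·ft and M_E = 273.5 kip·ft (hogging).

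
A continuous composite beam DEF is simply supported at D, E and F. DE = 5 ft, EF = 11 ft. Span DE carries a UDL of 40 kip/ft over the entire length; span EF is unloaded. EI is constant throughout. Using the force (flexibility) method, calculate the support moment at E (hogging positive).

M_E = 39.06 kip·ft

Take M_E as the redundant. Released structure: two simple spans DE and EF with a hinge at E.
Rotations at E on the released spans (each span's end-slope, ×1/EI):
  span DE: UDL 40: wL³/(24EI) = 208.3/EI
  relative rotation θ_0 = (208.3 + 0)/EI = 208.3/EI
A unit hogging moment at E produces rotation L₁/(3EI) + L₂/(3EI) = 5.333/EI.
Slope continuity at E: θ_0 = M_E·5.333/EI, so M_E = 208.3/5.333 = 39.06 kip·ft (hogging).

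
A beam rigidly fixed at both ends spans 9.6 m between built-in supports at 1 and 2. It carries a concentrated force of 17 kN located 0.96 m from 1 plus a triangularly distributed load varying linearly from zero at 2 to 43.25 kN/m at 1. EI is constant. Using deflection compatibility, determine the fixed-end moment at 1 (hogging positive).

Release both end moments; the primary structure is a simply-supported span 12 with redundants M_1 and M_2.
On the primary (simply-supported) span, the end slopes from the loading are:
  at 1: point load 17 at a = 0.96: Pab(L + b)/(6LEI) = 44.65/EI
  at 2: point load 17 at a = 0.96: Pab(L + a)/(6LEI) = 25.85/EI
  at 1: triangular load, peak 43.25: w₀L³/(45EI) = 850.3/EI
  at 2: triangular load, peak 43.25: 7w₀L³/(360EI) = 744/EI
  θ_10 = 895/EI,  θ_20 = 769.9/EI
Flexibility coefficients: a unit moment at one end gives L/(3EI) there and L/(6EI) at the far end, so f₁₁ = f₂₂ = 3.2/EI and f₁₂ = f₂₁ = 1.6/EI.
Compatibility — zero rotation at each built-in end:
  3.2 M_1 + 1.6 M_2 = 895
  1.6 M_1 + 3.2 M_2 = 769.9
Solving the pair gives M_1 = 212.5 kN·m and M_2 = 134.3 kN·m (hogging).

M_1 = 212.5 kN·m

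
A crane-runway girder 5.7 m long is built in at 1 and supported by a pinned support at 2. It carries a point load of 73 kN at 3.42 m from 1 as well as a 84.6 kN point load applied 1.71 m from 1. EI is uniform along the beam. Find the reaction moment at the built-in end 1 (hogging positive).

Choose R_2 as the redundant. The primary structure is the cantilever fixed at 1.
Deflection at 2 on the released cantilever, summing each load's contribution:
  point load 73 at a = 3.42: Pa²(3L − a)/(6EI) = 1947/EI
  point load 84.6 at a = 1.71: Pa²(3L − a)/(6EI) = 634.5/EI
  δ_0 = 2581/EI
Tip deflection under a unit load at 2: L³/(3EI) = 61.73/EI.
Compatibility at 2: δ_0 − R_2·δ_{22} = 0, so R_2 = 2581/61.73 = 41.81 kN.
Moment equilibrium about 1: M_1 = Σ(load moments about 1) − R_2·L = 394.3 − 41.81×5.7 = 156 kN·m.

M_1 = 156 kN·m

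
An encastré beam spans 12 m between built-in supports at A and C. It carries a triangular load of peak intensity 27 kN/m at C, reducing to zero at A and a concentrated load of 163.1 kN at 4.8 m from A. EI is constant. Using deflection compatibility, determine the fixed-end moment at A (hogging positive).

M_A = 411.4 kN·m

Release both end moments; the primary structure is a simply-supported span AC with redundants M_A and M_C.
Simple-span end rotations at A and C under the given loads:
  at A: triangular load, peak 27: 7w₀L³/(360EI) = 907.2/EI
  at C: triangular load, peak 27: w₀L³/(45EI) = 1037/EI
  at A: point load 163.1 at a = 4.8: Pab(L + b)/(6LEI) = 1503/EI
  at C: point load 163.1 at a = 4.8: Pab(L + a)/(6LEI) = 1315/EI
  θ_A0 = 2410/EI,  θ_C0 = 2352/EI
Flexibility coefficients: a unit moment at one end gives L/(3EI) there and L/(6EI) at the far end, so f₁₁ = f₂₂ = 4/EI and f₁₂ = f₂₁ = 2/EI.
Compatibility — zero rotation at each built-in end:
  4 M_A + 2 M_C = 2410
  2 M_A + 4 M_C = 2352
Solving the pair gives M_A = 411.4 kN·m and M_C = 382.3 kN·m (hogging).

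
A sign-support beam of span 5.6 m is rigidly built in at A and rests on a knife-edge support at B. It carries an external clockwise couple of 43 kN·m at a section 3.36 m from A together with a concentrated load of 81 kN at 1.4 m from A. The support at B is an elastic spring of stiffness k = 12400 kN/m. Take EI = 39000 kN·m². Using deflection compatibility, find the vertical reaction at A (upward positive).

R_A = 65.21 kN

Choose R_B as the redundant. The primary structure is the cantilever fixed at A.
Downward deflection at the released point B due to the loads:
  clockwise couple 43 at a = 3.36: M₀a(2L − a)/(2EI) = 566.4/EI
  point load 81 at a = 1.4: Pa²(3L − a)/(6EI) = 407.5/EI
  δ_0 = 973.8/EI
Flexibility coefficient — unit upward force at B: δ_{BB} = L³/(3EI) = 58.54/EI.
With EI = 39000 kN·m²: δ_0 = 0.02497 m and δ_{BB} = 0.001501 m/kN.
Compatibility — the spring shortens by R_B/k under the reaction it provides: δ_0 − R_B·δ_{BB} = R_B/k. With 1/k = 0.000081 m/kN, R_B = δ_0 / (δ_{BB} + 1/k) = 0.02497 / (0.001501 + 0.000081) = 15.79 kN.
Vertical equilibrium: R_A = ΣP − R_B = 81 − 15.79 = 65.21 kN.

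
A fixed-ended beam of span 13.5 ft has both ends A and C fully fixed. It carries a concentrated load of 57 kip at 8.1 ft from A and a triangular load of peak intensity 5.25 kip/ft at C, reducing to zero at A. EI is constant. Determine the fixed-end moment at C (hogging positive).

Release both end moments; the primary structure is a simply-supported span AC with redundants M_A and M_C.
Simple-span end rotations at A and C under the given loads:
  at A: point load 57 at a = 8.1: Pab(L + b)/(6LEI) = 581.7/EI
  at C: point load 57 at a = 8.1: Pab(L + a)/(6LEI) = 664.8/EI
  at A: triangular load, peak 5.25: 7w₀L³/(360EI) = 251.2/EI
  at C: triangular load, peak 5.25: w₀L³/(45EI) = 287/EI
  θ_A0 = 832.9/EI,  θ_C0 = 951.9/EI
Flexibility coefficients: a unit moment at one end gives L/(3EI) there and L/(6EI) at the far end, so f₁₁ = f₂₂ = 4.5/EI and f₁₂ = f₂₁ = 2.25/EI.
Compatibility — zero rotation at each built-in end:
  4.5 M_A + 2.25 M_C = 832.9
  2.25 M_A + 4.5 M_C = 951.9
Solving the pair gives M_A = 105.8 kip·ft and M_C = 158.6 kip·ft (hogging).

M_C = 158.6 kip·ft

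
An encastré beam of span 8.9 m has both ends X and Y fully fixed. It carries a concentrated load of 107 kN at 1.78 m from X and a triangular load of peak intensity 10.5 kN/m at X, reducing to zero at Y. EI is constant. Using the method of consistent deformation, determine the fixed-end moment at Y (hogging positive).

M_Y = 58.2 kN·m

Release both end moments; the primary structure is a simply-supported span XY with redundants M_X and M_Y.
End rotations of the released simple span under the applied load (×1/EI):
  at X: point load 107 at a = 1.78: Pab(L + b)/(6LEI) = 406.8/EI
  at Y: point load 107 at a = 1.78: Pab(L + a)/(6LEI) = 271.2/EI
  at X: triangular load, peak 10.5: w₀L³/(45EI) = 164.5/EI
  at Y: triangular load, peak 10.5: 7w₀L³/(360EI) = 143.9/EI
  θ_X0 = 571.3/EI,  θ_Y0 = 415.1/EI
Flexibility coefficients: a unit moment at one end gives L/(3EI) there and L/(6EI) at the far end, so f₁₁ = f₂₂ = 2.967/EI and f₁₂ = f₂₁ = 1.483/EI.
Compatibility — zero rotation at each built-in end:
  2.967 M_X + 1.483 M_Y = 571.3
  1.483 M_X + 2.967 M_Y = 415.1
Solving the pair gives M_X = 163.5 kN·m and M_Y = 58.2 kN·m (hogging).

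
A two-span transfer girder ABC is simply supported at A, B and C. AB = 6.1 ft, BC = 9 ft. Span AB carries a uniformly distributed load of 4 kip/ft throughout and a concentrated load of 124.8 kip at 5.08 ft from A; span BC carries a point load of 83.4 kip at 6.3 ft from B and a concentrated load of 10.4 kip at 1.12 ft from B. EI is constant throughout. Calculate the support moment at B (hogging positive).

M_B = 113.5 kip·ft

Take M_B as the redundant. Released structure: two simple spans AB and BC with a hinge at B.
Rotations at B on the released spans (each span's end-slope, ×1/EI):
  span AB: UDL 4: wL³/(24EI) = 37.83/EI
  span AB: point load 124.8 at a = 5.08: Pab(L + a)/(6LEI) = 197.5/EI
  span BC: point load 83.4 at a = 6.3: Pab(L + b)/(6LEI) = 307.4/EI
  span BC: point load 10.4 at a = 1.12: Pab(L + b)/(6LEI) = 28.69/EI
  relative rotation θ_0 = (235.4 + 336.1)/EI = 571.4/EI
A unit hogging moment at B produces rotation L₁/(3EI) + L₂/(3EI) = 5.033/EI.
Compatibility: M_B·(L₁+L₂)/(3EI) = θ_0, giving M_B = 113.5 kip·ft (hogging).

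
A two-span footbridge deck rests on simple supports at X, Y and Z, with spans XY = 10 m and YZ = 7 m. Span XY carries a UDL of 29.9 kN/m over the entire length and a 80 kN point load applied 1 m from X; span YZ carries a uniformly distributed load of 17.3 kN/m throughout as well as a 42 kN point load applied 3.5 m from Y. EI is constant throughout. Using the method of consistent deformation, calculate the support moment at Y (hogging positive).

M_Y = 309.5 kN·m

Insert a hinge at Y; M_Y is the redundant, and each span becomes simply supported.
Discontinuity in slope at Y on the released structure — sum the simple-span end rotations:
  span XY: UDL 29.9: wL³/(24EI) = 1246/EI
  span XY: point load 80 at a = 1: Pab(L + a)/(6LEI) = 132/EI
  span YZ: UDL 17.3: wL³/(24EI) = 247.2/EI
  span YZ: point load 42 at a = 3.5: Pab(L + b)/(6LEI) = 128.6/EI
  relative rotation θ_0 = (1378 + 375.9)/EI = 1754/EI
A unit hogging moment at Y produces rotation L₁/(3EI) + L₂/(3EI) = 5.667/EI.
Compatibility: M_Y·(L₁+L₂)/(3EI) = θ_0, giving M_Y = 309.5 kN·m (hogging).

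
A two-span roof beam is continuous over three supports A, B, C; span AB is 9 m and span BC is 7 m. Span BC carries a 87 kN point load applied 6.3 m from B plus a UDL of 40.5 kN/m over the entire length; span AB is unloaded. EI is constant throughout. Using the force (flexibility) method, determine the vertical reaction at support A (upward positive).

Insert a hinge at B; M_B is the redundant, and each span becomes simply supported.
Discontinuity in slope at B on the released structure — sum the simple-span end rotations:
  span BC: point load 87 at a = 6.3: Pab(L + b)/(6LEI) = 70.34/EI
  span BC: UDL 40.5: wL³/(24EI) = 578.8/EI
  relative rotation θ_0 = (0 + 649.2)/EI = 649.2/EI
A unit hogging moment at B produces rotation L₁/(3EI) + L₂/(3EI) = 5.333/EI.
Compatibility: M_B·(L₁+L₂)/(3EI) = θ_0, giving M_B = 121.7 kN·m (hogging).
Span AB, ΣM about A with M_B applied at B: R_B^{AB}·9 = 0 + 121.7, so R_B^{AB} = 13.52 kN and R_A = 0 − 13.52 = -13.52 kN.

R_A = -13.52 kN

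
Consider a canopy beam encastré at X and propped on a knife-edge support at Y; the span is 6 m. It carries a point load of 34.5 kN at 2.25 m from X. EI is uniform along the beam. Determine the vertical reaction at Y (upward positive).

R_Y = 6.368 kN

Take the reaction at Y as the redundant and release it; the primary structure is a cantilever fixed at X.
Deflection at Y on the released cantilever, summing each load's contribution:
  point load 34.5 at a = 2.25: Pa²(3L − a)/(6EI) = 458.5/EI
Tip deflection under a unit load at Y: L³/(3EI) = 72/EI.
Compatibility at Y: δ_0 − R_Y·δ_{YY} = 0, so R_Y = 458.5/72 = 6.368 kN.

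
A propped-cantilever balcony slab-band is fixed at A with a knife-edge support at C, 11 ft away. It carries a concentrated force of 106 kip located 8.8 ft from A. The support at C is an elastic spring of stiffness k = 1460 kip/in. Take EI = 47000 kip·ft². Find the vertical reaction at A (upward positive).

R_A = 31.82 kip

Remove the prop at C; the released (primary) structure is a cantilever built in at A.
Free-end deflection of the primary structure under the applied loading (downward +):
  point load 106 at a = 8.8: Pa²(3L − a)/(6EI) = 33108/EI
Flexibility coefficient — unit upward force at C: δ_{CC} = L³/(3EI) = 443.7/EI.
With EI = 47000 kip·ft²: δ_0 = 0.70443 ft and δ_{CC} = 0.00944 ft/kip.
Compatibility — the spring shortens by R_C/k under the reaction it provides: δ_0 − R_C·δ_{CC} = R_C/k. With 1/k = 1/(1460×12) ft/kip = 0.000057 ft/kip, R_C = δ_0 / (δ_{CC} + 1/k) = 0.70443 / (0.00944 + 0.000057) = 74.18 kip.
Vertical equilibrium: R_A = ΣP − R_C = 106 − 74.18 = 31.82 kip.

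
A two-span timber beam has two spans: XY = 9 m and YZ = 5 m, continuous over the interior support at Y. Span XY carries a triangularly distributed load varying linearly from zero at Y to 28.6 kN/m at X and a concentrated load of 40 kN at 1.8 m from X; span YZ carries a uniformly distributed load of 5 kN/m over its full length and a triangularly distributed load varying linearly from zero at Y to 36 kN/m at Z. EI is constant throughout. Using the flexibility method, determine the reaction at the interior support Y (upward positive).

R_Y = 134.9 kN

Release continuity at Y by inserting a hinge; the redundant is the internal moment M_Y. The primary structure is two simply-supported spans XY and YZ.
Rotations at Y on the released spans (each span's end-slope, ×1/EI):
  span XY: triangular load, peak 28.6: 7w₀L³/(360EI) = 405.4/EI
  span XY: point load 40 at a = 1.8: Pab(L + a)/(6LEI) = 103.7/EI
  span YZ: UDL 5: wL³/(24EI) = 26.04/EI
  span YZ: triangular load, peak 36: 7w₀L³/(360EI) = 87.5/EI
  relative rotation θ_0 = (509.1 + 113.5)/EI = 622.6/EI
A unit hogging moment at Y produces rotation L₁/(3EI) + L₂/(3EI) = 4.667/EI.
Compatibility: M_Y·(L₁+L₂)/(3EI) = θ_0, giving M_Y = 133.4 kN·m (hogging).
Span XY, ΣM about X with M_Y applied at Y: R_Y^{XY}·9 = 458.1 + 133.4, so R_Y^{XY} = 65.72 kN and R_X = 168.7 − 65.72 = 103 kN.
Span YZ, ΣM about Z: R_Y^{YZ}·5 = 212.5 + 133.4, so R_Y^{YZ} = 69.18 kN and R_Z = 115 − 69.18 = 45.82 kN.
R_Y = 65.72 + 69.18 = 134.9 kN.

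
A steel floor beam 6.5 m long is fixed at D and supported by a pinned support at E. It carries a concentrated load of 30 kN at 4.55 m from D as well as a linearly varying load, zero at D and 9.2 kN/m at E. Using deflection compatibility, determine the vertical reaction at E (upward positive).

Choose R_E as the redundant. The primary structure is the cantilever fixed at D.
Free-end deflection of the primary structure under the applied loading (downward +):
  point load 30 at a = 4.55: Pa²(3L − a)/(6EI) = 1548/EI
  triangular load, peak 9.2 at the free end: 11w₀L⁴/(120EI) = 1505/EI
  δ_0 = 3053/EI
Flexibility coefficient — unit upward force at E: δ_{EE} = L³/(3EI) = 91.54/EI.
Compatibility at E: δ_0 − R_E·δ_{EE} = 0, so R_E = 3053/91.54 = 33.35 kN.

R_E = 33.35 kN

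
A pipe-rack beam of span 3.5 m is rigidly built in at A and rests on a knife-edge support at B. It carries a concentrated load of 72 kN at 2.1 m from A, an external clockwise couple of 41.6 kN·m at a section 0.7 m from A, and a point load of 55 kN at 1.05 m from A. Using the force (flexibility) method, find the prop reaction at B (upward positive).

R_B = 44.2 kN

Release the roller at B. Primary structure: cantilever fixed at A.
Deflection at B on the released cantilever, summing each load's contribution:
  point load 72 at a = 2.1: Pa²(3L − a)/(6EI) = 444.5/EI
  clockwise couple 41.6 at a = 0.7: M₀a(2L − a)/(2EI) = 91.73/EI
  point load 55 at a = 1.05: Pa²(3L − a)/(6EI) = 95.5/EI
  δ_0 = 631.8/EI
Flexibility coefficient — unit upward force at B: δ_{BB} = L³/(3EI) = 14.29/EI.
The prop prevents deflection at B: R_B = δ_0/δ_{BB} = 631.8/14.29 = 44.2 kN.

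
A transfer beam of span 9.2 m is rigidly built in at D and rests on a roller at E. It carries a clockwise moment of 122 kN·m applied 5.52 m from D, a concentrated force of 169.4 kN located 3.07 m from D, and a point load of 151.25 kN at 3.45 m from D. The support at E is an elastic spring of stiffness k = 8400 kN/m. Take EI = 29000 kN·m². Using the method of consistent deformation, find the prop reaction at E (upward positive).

R_E = 68.86 kN

Take the reaction at E as the redundant and release it; the primary structure is a cantilever fixed at D.
Deflection at E on the released cantilever, summing each load's contribution:
  clockwise couple 122 at a = 5.52: M₀a(2L − a)/(2EI) = 4337/EI
  point load 169.4 at a = 3.07: Pa²(3L − a)/(6EI) = 6527/EI
  point load 151.25 at a = 3.45: Pa²(3L − a)/(6EI) = 7246/EI
  δ_0 = 18110/EI
Tip deflection under a unit load at E: L³/(3EI) = 259.6/EI.
With EI = 29000 kN·m²: δ_0 = 0.62449 m and δ_{EE} = 0.00895 m/kN.
Compatibility — the spring shortens by R_E/k under the reaction it provides: δ_0 − R_E·δ_{EE} = R_E/k. With 1/k = 0.000119 m/kN, R_E = δ_0 / (δ_{EE} + 1/k) = 0.62449 / (0.00895 + 0.000119) = 68.86 kN.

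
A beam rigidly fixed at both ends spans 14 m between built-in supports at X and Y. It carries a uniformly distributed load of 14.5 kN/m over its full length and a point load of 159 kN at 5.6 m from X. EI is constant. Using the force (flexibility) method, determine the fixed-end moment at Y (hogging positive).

M_Y = 450.5 kN·m

Release both end moments; the primary structure is a simply-supported span XY with redundants M_X and M_Y.
Simple-span end rotations at X and Y under the given loads:
  at X: UDL 14.5: wL³/(24EI) = 1658/EI
  at Y: UDL 14.5: wL³/(24EI) = 1658/EI
  at X: point load 159 at a = 5.6: Pab(L + b)/(6LEI) = 1994/EI
  at Y: point load 159 at a = 5.6: Pab(L + a)/(6LEI) = 1745/EI
  θ_X0 = 3652/EI,  θ_Y0 = 3403/EI
Flexibility coefficients: a unit moment at one end gives L/(3EI) there and L/(6EI) at the far end, so f₁₁ = f₂₂ = 4.667/EI and f₁₂ = f₂₁ = 2.333/EI.
Compatibility — zero rotation at each built-in end:
  4.667 M_X + 2.333 M_Y = 3652
  2.333 M_X + 4.667 M_Y = 3403
Solving the pair gives M_X = 557.4 kN·m and M_Y = 450.5 kN·m (hogging).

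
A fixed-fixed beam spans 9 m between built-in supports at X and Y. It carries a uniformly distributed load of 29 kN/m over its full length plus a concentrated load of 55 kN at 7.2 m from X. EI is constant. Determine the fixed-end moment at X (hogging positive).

Release both end moments; the primary structure is a simply-supported span XY with redundants M_X and M_Y.
End rotations of the released simple span under the applied load (×1/EI):
  at X: UDL 29: wL³/(24EI) = 880.9/EI
  at Y: UDL 29: wL³/(24EI) = 880.9/EI
  at X: point load 55 at a = 7.2: Pab(L + b)/(6LEI) = 142.6/EI
  at Y: point load 55 at a = 7.2: Pab(L + a)/(6LEI) = 213.8/EI
  θ_X0 = 1023/EI,  θ_Y0 = 1095/EI
Flexibility coefficients: a unit moment at one end gives L/(3EI) there and L/(6EI) at the far end, so f₁₁ = f₂₂ = 3/EI and f₁₂ = f₂₁ = 1.5/EI.
Compatibility — zero rotation at each built-in end:
  3 M_X + 1.5 M_Y = 1023
  1.5 M_X + 3 M_Y = 1095
Solving the pair gives M_X = 211.6 kN·m and M_Y = 259.1 kN·m (hogging).

M_X = 211.6 kN·m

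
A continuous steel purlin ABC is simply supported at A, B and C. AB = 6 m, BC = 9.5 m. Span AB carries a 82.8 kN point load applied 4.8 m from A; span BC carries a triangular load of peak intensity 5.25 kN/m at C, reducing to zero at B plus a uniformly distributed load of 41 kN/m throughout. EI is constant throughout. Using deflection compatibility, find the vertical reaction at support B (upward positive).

Take M_B as the redundant. Released structure: two simple spans AB and BC with a hinge at B.
Discontinuity in slope at B on the released structure — sum the simple-span end rotations:
  span AB: point load 82.8 at a = 4.8: Pab(L + a)/(6LEI) = 143.1/EI
  span BC: triangular load, peak 5.25: 7w₀L³/(360EI) = 87.52/EI
  span BC: UDL 41: wL³/(24EI) = 1465/EI
  relative rotation θ_0 = (143.1 + 1552)/EI = 1695/EI
A unit hogging moment at B produces rotation L₁/(3EI) + L₂/(3EI) = 5.167/EI.
Slope continuity at B: θ_0 = M_B·5.167/EI, so M_B = 1695/5.167 = 328.1 kN·m (hogging).
Span AB, ΣM about A with M_B applied at B: R_B^{AB}·6 = 397.4 + 328.1, so R_B^{AB} = 120.9 kN and R_A = 82.8 − 120.9 = -38.13 kN.
Span BC, ΣM about C: R_B^{BC}·9.5 = 1929 + 328.1, so R_B^{BC} = 237.6 kN and R_C = 414.4 − 237.6 = 176.8 kN.
R_B = 120.9 + 237.6 = 358.5 kN.

R_B = 358.5 kN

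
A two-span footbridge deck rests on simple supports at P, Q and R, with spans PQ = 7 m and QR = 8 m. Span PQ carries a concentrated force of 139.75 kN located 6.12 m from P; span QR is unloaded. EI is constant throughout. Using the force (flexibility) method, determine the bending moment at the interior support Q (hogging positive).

M_Q = 47.02 kN·m

Insert a hinge at Q; M_Q is the redundant, and each span becomes simply supported.
Rotations at Q on the released spans (each span's end-slope, ×1/EI):
  span PQ: point load 139.75 at a = 6.12: Pab(L + a)/(6LEI) = 235.1/EI
  relative rotation θ_0 = (235.1 + 0)/EI = 235.1/EI
A unit hogging moment at Q produces rotation L₁/(3EI) + L₂/(3EI) = 5/EI.
Slope continuity at Q: θ_0 = M_Q·5/EI, so M_Q = 235.1/5 = 47.02 kN·m (hogging).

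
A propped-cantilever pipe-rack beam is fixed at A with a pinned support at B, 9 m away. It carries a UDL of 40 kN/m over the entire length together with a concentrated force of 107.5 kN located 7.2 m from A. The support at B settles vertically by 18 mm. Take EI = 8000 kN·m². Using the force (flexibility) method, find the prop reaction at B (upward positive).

Remove the prop at B; the released (primary) structure is a cantilever built in at A.
Downward deflection at the released point B due to the loads:
  UDL 40: wL⁴/(8EI) = 32805/EI
  point load 107.5 at a = 7.2: Pa²(3L − a)/(6EI) = 18390/EI
  δ_0 = 51195/EI
Tip deflection under a unit load at B: L³/(3EI) = 243/EI.
With EI = 8000 kN·m²: δ_0 = 6.3994 m and δ_{BB} = 0.030375 m/kN.
Compatibility — the beam at B must follow the support down by 0.018 m: δ_0 − R_B·δ_{BB} = 0.018, so R_B = (6.3994 − 0.018)/0.030375 = 210.1 kN.

R_B = 210.1 kN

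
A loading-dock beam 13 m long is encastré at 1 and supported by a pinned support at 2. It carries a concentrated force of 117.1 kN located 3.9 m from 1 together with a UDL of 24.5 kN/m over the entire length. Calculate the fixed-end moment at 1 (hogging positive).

Release the roller at 2. Primary structure: cantilever fixed at 1.
Free-end deflection of the primary structure under the applied loading (downward +):
  point load 117.1 at a = 3.9: Pa²(3L − a)/(6EI) = 10419/EI
  UDL 24.5: wL⁴/(8EI) = 87468/EI
  δ_0 = 97887/EI
Tip deflection under a unit load at 2: L³/(3EI) = 732.3/EI.
Compatibility at 2: δ_0 − R_2·δ_{22} = 0, so R_2 = 97887/732.3 = 133.7 kN.
Moment equilibrium about 1: M_1 = Σ(load moments about 1) − R_2·L = 2527 − 133.7×13 = 789.3 kN·m.

M_1 = 789.3 kN·m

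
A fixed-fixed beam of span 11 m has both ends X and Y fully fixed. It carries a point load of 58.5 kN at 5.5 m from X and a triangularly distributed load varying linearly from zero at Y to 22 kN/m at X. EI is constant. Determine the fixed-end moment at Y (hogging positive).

Take the two fixed-end moments M_X, M_Y as redundants; the released structure is the simple span XY.
On the primary (simply-supported) span, the end slopes from the loading are:
  at X: point load 58.5 at a = 5.5: Pab(L + b)/(6LEI) = 442.4/EI
  at Y: point load 58.5 at a = 5.5: Pab(L + a)/(6LEI) = 442.4/EI
  at X: triangular load, peak 22: w₀L³/(45EI) = 650.7/EI
  at Y: triangular load, peak 22: 7w₀L³/(360EI) = 569.4/EI
  θ_X0 = 1093/EI,  θ_Y0 = 1012/EI
Flexibility coefficients: a unit moment at one end gives L/(3EI) there and L/(6EI) at the far end, so f₁₁ = f₂₂ = 3.667/EI and f₁₂ = f₂₁ = 1.833/EI.
Compatibility — zero rotation at each built-in end:
  3.667 M_X + 1.833 M_Y = 1093
  1.833 M_X + 3.667 M_Y = 1012
Solving the pair gives M_X = 213.5 kN·m and M_Y = 169.2 kN·m (hogging).

M_Y = 169.2 kN·m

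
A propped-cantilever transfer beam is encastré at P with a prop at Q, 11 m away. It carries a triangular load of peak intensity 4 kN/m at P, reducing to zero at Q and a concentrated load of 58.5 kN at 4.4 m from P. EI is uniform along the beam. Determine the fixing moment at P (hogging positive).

M_P = 155.8 kN·m

Choose R_Q as the redundant. The primary structure is the cantilever fixed at P.
Free-end deflection of the primary structure under the applied loading (downward +):
  triangular load, peak 4 at the fixed end: w₀L⁴/(30EI) = 1952/EI
  point load 58.5 at a = 4.4: Pa²(3L − a)/(6EI) = 5399/EI
  δ_0 = 7351/EI
Flexibility coefficient — unit upward force at Q: δ_{QQ} = L³/(3EI) = 443.7/EI.
Compatibility at Q: δ_0 − R_Q·δ_{QQ} = 0, so R_Q = 7351/443.7 = 16.57 kN.
Moment equilibrium about P: M_P = Σ(load moments about P) − R_Q·L = 338.1 − 16.57×11 = 155.8 kN·m.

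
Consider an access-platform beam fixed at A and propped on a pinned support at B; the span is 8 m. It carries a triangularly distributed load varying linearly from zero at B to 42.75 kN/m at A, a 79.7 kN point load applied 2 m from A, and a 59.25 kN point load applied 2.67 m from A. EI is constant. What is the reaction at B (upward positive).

R_B = 49.85 kN

Choose R_B as the redundant. The primary structure is the cantilever fixed at A.
Free-end deflection of the primary structure under the applied loading (downward +):
  triangular load, peak 42.75 at the fixed end: w₀L⁴/(30EI) = 5837/EI
  point load 79.7 at a = 2: Pa²(3L − a)/(6EI) = 1169/EI
  point load 59.25 at a = 2.67: Pa²(3L − a)/(6EI) = 1502/EI
  δ_0 = 8507/EI
Flexibility coefficient — unit upward force at B: δ_{BB} = L³/(3EI) = 170.7/EI.
The prop prevents deflection at B: R_B = δ_0/δ_{BB} = 8507/170.7 = 49.85 kN.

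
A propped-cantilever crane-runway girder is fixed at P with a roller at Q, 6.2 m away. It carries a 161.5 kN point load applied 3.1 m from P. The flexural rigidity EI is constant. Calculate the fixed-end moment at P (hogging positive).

M_P = 187.7 kN·m

Remove the prop at Q; the released (primary) structure is a cantilever built in at P.
Downward deflection at the released point Q due to the loads:
  point load 161.5 at a = 3.1: Pa²(3L − a)/(6EI) = 4009/EI
Flexibility coefficient — unit upward force at Q: δ_{QQ} = L³/(3EI) = 79.44/EI.
The prop prevents deflection at Q: R_Q = δ_0/δ_{QQ} = 4009/79.44 = 50.47 kN.
Moment equilibrium about P: M_P = Σ(load moments about P) − R_Q·L = 500.6 − 50.47×6.2 = 187.7 kN·m.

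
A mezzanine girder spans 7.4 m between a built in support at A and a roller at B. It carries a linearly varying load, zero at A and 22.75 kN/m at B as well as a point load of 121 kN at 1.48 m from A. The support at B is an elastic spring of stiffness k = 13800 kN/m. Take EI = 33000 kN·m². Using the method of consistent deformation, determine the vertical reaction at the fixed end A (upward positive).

Release the roller at B. Primary structure: cantilever fixed at A.
Deflection at B on the released cantilever, summing each load's contribution:
  triangular load, peak 22.75 at the free end: 11w₀L⁴/(120EI) = 6253/EI
  point load 121 at a = 1.48: Pa²(3L − a)/(6EI) = 915.3/EI
  δ_0 = 7169/EI
Tip deflection under a unit load at B: L³/(3EI) = 135.1/EI.
With EI = 33000 kN·m²: δ_0 = 0.21723 m and δ_{BB} = 0.004093 m/kN.
Compatibility — the spring shortens by R_B/k under the reaction it provides: δ_0 − R_B·δ_{BB} = R_B/k. With 1/k = 0.000072 m/kN, R_B = δ_0 / (δ_{BB} + 1/k) = 0.21723 / (0.004093 + 0.000072) = 52.15 kN.
Vertical equilibrium: R_A = ΣP − R_B = 205.2 − 52.15 = 153 kN.

R_A = 153 kN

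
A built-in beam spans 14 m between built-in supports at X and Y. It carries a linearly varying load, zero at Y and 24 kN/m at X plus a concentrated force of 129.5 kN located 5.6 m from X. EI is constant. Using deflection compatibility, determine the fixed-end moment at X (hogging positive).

M_X = 496.3 kN·m

Take the two fixed-end moments M_X, M_Y as redundants; the released structure is the simple span XY.
On the primary (simply-supported) span, the end slopes from the loading are:
  at X: triangular load, peak 24: w₀L³/(45EI) = 1463/EI
  at Y: triangular load, peak 24: 7w₀L³/(360EI) = 1281/EI
  at X: point load 129.5 at a = 5.6: Pab(L + b)/(6LEI) = 1624/EI
  at Y: point load 129.5 at a = 5.6: Pab(L + a)/(6LEI) = 1421/EI
  θ_X0 = 3088/EI,  θ_Y0 = 2702/EI
Flexibility coefficients: a unit moment at one end gives L/(3EI) there and L/(6EI) at the far end, so f₁₁ = f₂₂ = 4.667/EI and f₁₂ = f₂₁ = 2.333/EI.
Compatibility — zero rotation at each built-in end:
  4.667 M_X + 2.333 M_Y = 3088
  2.333 M_X + 4.667 M_Y = 2702
Solving the pair gives M_X = 496.3 kN·m and M_Y = 330.8 kN·m (hogging).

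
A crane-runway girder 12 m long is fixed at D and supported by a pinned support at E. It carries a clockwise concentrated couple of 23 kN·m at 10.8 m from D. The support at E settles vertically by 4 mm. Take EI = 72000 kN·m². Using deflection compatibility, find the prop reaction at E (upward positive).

R_E = 2.346 kN

Remove the prop at E; the released (primary) structure is a cantilever built in at D.
Free-end deflection of the primary structure under the applied loading (downward +):
  clockwise couple 23 at a = 10.8: M₀a(2L − a)/(2EI) = 1639/EI
Tip deflection under a unit load at E: L³/(3EI) = 576/EI.
With EI = 72000 kN·m²: δ_0 = 0.02277 m and δ_{EE} = 0.008 m/kN.
Compatibility — the beam at E must follow the support down by 0.004 m: δ_0 − R_E·δ_{EE} = 0.004, so R_E = (0.02277 − 0.004)/0.008 = 2.346 kN.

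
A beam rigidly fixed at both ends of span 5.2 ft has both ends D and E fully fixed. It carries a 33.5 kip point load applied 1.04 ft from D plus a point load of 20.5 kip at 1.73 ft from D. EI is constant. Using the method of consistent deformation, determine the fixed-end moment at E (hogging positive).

M_E = 13.45 kip·ft

Take the two fixed-end moments M_D, M_E as redundants; the released structure is the simple span DE.
End rotations of the released simple span under the applied load (×1/EI):
  at D: point load 33.5 at a = 1.04: Pab(L + b)/(6LEI) = 43.48/EI
  at E: point load 33.5 at a = 1.04: Pab(L + a)/(6LEI) = 28.99/EI
  at D: point load 20.5 at a = 1.73: Pab(L + b)/(6LEI) = 34.2/EI
  at E: point load 20.5 at a = 1.73: Pab(L + a)/(6LEI) = 27.33/EI
  θ_D0 = 77.68/EI,  θ_E0 = 56.32/EI
Flexibility coefficients: a unit moment at one end gives L/(3EI) there and L/(6EI) at the far end, so f₁₁ = f₂₂ = 1.733/EI and f₁₂ = f₂₁ = 0.8667/EI.
Compatibility — zero rotation at each built-in end:
  1.733 M_D + 0.8667 M_E = 77.68
  0.8667 M_D + 1.733 M_E = 56.32
Solving the pair gives M_D = 38.09 kip·ft and M_E = 13.45 kip·ft (hogging).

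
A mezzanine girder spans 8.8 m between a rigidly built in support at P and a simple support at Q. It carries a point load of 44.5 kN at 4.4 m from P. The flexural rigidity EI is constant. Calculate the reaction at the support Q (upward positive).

R_Q = 13.91 kN

Take the reaction at Q as the redundant and release it; the primary structure is a cantilever fixed at P.
Downward deflection at the released point Q due to the loads:
  point load 44.5 at a = 4.4: Pa²(3L − a)/(6EI) = 3159/EI
Flexibility coefficient — unit upward force at Q: δ_{QQ} = L³/(3EI) = 227.2/EI.
Compatibility at Q: δ_0 − R_Q·δ_{QQ} = 0, so R_Q = 3159/227.2 = 13.91 kN.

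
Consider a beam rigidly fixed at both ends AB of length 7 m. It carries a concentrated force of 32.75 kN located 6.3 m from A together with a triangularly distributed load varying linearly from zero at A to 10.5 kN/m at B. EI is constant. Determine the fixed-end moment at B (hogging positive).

Release both end moments; the primary structure is a simply-supported span AB with redundants M_A and M_B.
Simple-span end rotations at A and B under the given loads:
  at A: point load 32.75 at a = 6.3: Pab(L + b)/(6LEI) = 26.48/EI
  at B: point load 32.75 at a = 6.3: Pab(L + a)/(6LEI) = 45.74/EI
  at A: triangular load, peak 10.5: 7w₀L³/(360EI) = 70.03/EI
  at B: triangular load, peak 10.5: w₀L³/(45EI) = 80.03/EI
  θ_A0 = 96.51/EI,  θ_B0 = 125.8/EI
Flexibility coefficients: a unit moment at one end gives L/(3EI) there and L/(6EI) at the far end, so f₁₁ = f₂₂ = 2.333/EI and f₁₂ = f₂₁ = 1.167/EI.
Compatibility — zero rotation at each built-in end:
  2.333 M_A + 1.167 M_B = 96.51
  1.167 M_A + 2.333 M_B = 125.8
Solving the pair gives M_A = 19.21 kN·m and M_B = 44.29 kN·m (hogging).

M_B = 44.29 kN·m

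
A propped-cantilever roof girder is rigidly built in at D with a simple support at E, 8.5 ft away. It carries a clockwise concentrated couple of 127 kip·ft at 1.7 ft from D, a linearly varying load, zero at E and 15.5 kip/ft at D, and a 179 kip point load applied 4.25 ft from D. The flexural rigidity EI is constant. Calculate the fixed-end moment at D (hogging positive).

M_D = 418.4 kip·ft

Release the roller at E. Primary structure: cantilever fixed at D.
Deflection at E on the released cantilever, summing each load's contribution:
  clockwise couple 127 at a = 1.7: M₀a(2L − a)/(2EI) = 1652/EI
  triangular load, peak 15.5 at the fixed end: w₀L⁴/(30EI) = 2697/EI
  point load 179 at a = 4.25: Pa²(3L − a)/(6EI) = 11451/EI
  δ_0 = 15800/EI
Flexibility coefficient — unit upward force at E: δ_{EE} = L³/(3EI) = 204.7/EI.
The prop prevents deflection at E: R_E = δ_0/δ_{EE} = 15800/204.7 = 77.18 kip.
Moment equilibrium about D: M_D = Σ(load moments about D) − R_E·L = 1074 − 77.18×8.5 = 418.4 kip·ft.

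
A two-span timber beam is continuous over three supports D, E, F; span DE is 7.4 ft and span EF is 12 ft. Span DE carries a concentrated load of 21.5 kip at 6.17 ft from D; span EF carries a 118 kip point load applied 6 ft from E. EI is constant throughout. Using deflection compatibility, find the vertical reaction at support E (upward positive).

R_E = 114.5 kip

Take M_E as the redundant. Released structure: two simple spans DE and EF with a hinge at E.
End slopes at the hinge E, treating each span as simply supported:
  span DE: point load 21.5 at a = 6.17: Pab(L + a)/(6LEI) = 49.87/EI
  span EF: point load 118 at a = 6: Pab(L + b)/(6LEI) = 1062/EI
  relative rotation θ_0 = (49.87 + 1062)/EI = 1112/EI
A unit hogging moment at E produces rotation L₁/(3EI) + L₂/(3EI) = 6.467/EI.
Slope continuity at E: θ_0 = M_E·6.467/EI, so M_E = 1112/6.467 = 171.9 kip·ft (hogging).
Span DE, ΣM about D with M_E applied at E: R_E^{DE}·7.4 = 132.7 + 171.9, so R_E^{DE} = 41.16 kip and R_D = 21.5 − 41.16 = -19.66 kip.
Span EF, ΣM about F: R_E^{EF}·12 = 708 + 171.9, so R_E^{EF} = 73.33 kip and R_F = 118 − 73.33 = 44.67 kip.
R_E = 41.16 + 73.33 = 114.5 kip.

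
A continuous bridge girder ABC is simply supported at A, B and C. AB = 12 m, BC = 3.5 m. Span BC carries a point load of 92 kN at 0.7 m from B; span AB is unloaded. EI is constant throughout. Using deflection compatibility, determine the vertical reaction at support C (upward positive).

R_C = 15.41 kN

Take M_B as the redundant. Released structure: two simple spans AB and BC with a hinge at B.
End slopes at the hinge B, treating each span as simply supported:
  span BC: point load 92 at a = 0.7: Pab(L + b)/(6LEI) = 54.1/EI
  relative rotation θ_0 = (0 + 54.1)/EI = 54.1/EI
A unit hogging moment at B produces rotation L₁/(3EI) + L₂/(3EI) = 5.167/EI.
Compatibility: M_B·(L₁+L₂)/(3EI) = θ_0, giving M_B = 10.47 kN·m (hogging).
Span BC, ΣM about C: R_B^{BC}·3.5 = 257.6 + 10.47, so R_B^{BC} = 76.59 kN and R_C = 92 − 76.59 = 15.41 kN.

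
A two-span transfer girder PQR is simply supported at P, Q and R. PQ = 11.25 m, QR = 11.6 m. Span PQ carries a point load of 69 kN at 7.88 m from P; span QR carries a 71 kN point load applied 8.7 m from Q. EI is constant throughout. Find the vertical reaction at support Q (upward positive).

Release continuity at Q by inserting a hinge; the redundant is the internal moment M_Q. The primary structure is two simply-supported spans PQ and QR.
End slopes at the hinge Q, treating each span as simply supported:
  span PQ: point load 69 at a = 7.88: Pab(L + a)/(6LEI) = 519.3/EI
  span QR: point load 71 at a = 8.7: Pab(L + b)/(6LEI) = 373.2/EI
  relative rotation θ_0 = (519.3 + 373.2)/EI = 892.5/EI
A unit hogging moment at Q produces rotation L₁/(3EI) + L₂/(3EI) = 7.617/EI.
Slope continuity at Q: θ_0 = M_Q·7.617/EI, so M_Q = 892.5/7.617 = 117.2 kN·m (hogging).
Span PQ, ΣM about P with M_Q applied at Q: R_Q^{PQ}·11.25 = 543.7 + 117.2, so R_Q^{PQ} = 58.75 kN and R_P = 69 − 58.75 = 10.25 kN.
Span QR, ΣM about R: R_Q^{QR}·11.6 = 205.9 + 117.2, so R_Q^{QR} = 27.85 kN and R_R = 71 − 27.85 = 43.15 kN.
R_Q = 58.75 + 27.85 = 86.6 kN.

R_Q = 86.6 kN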